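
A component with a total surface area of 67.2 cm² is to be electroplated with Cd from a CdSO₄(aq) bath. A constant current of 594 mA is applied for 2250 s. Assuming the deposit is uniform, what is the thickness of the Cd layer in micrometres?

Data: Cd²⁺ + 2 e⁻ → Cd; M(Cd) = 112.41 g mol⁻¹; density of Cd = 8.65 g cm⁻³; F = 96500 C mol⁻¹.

Q = I·t = 0.5940 × 2250.0 = 1336 C; n(e⁻) = 0.01385 mol.
n(Cd) = n(e⁻)/2 = 0.006925 mol, so m = 0.006925 × 112.41 = 0.7784 g.
Volume = m/ρ = 0.7784 / 8.65 = 0.08999 cm³.
Thickness = V/A = 0.08999 / 67.2 = 0.00134 cm = 13.4 μm.

13.4 μm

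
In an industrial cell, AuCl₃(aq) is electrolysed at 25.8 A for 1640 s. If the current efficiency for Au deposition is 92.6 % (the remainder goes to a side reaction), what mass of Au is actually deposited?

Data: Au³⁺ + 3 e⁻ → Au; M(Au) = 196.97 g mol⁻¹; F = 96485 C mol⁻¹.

26.7 g

Q = I·t = 25.80 × 1640.0 = 42310 C.
n(e⁻) = 42310/96485 = 0.4385 mol; theoretically n(Au) = 0.4385/3 = 0.1462 mol, m_theo = 28.79 g.
At 92.6 % efficiency, m_actual = 0.926 × 28.79 = 26.7 g.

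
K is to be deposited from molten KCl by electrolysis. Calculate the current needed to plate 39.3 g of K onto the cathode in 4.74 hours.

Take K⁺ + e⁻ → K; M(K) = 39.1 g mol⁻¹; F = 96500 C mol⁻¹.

5.68 A

n(K) = 39.3 / 39.1 = 1.005 mol.
n(e⁻) = 1 × 1.005 = 1.005 mol.
Q = n(e⁻)·F = 1.005 × 96500 = 96990 C.
I = Q/t = 96990 / 17064 s = 5.68 A.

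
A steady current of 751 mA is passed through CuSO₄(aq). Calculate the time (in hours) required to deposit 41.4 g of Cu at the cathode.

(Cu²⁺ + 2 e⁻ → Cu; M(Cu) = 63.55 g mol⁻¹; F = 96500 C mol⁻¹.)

n(Cu) = m/M = 41.4 / 63.55 = 0.6515 mol.
Each Cu atom requires 2 electrons, so n(e⁻) = 2 × 0.6515 = 1.303 mol.
Q = n(e⁻)·F = 1.303 × 96500 = 125700 C.
t = Q/I = 125700 / 0.7510 A = 167400 s = 46.5 h.

46.5 h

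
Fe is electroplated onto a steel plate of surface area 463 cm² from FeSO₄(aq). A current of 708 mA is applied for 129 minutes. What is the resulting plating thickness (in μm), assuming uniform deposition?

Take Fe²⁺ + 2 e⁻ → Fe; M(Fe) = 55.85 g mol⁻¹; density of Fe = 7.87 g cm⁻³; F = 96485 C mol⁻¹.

4.35 μm

Q = I·t = 0.7080 × 7740.0 = 5480 C; n(e⁻) = 0.05680 mol.
n(Fe) = n(e⁻)/2 = 0.02840 mol, so m = 0.02840 × 55.85 = 1.586 g.
Volume = m/ρ = 1.586 / 7.87 = 0.2015 cm³.
Thickness = V/A = 0.2015 / 463 = 4.35 × 10⁻⁴ cm = 4.35 μm.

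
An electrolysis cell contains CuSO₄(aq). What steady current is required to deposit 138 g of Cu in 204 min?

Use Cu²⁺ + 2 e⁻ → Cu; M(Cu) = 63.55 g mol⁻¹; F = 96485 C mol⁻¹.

n(Cu) = 138 / 63.55 = 2.172 mol.
n(e⁻) = 2 × 2.172 = 4.343 mol.
Q = n(e⁻)·F = 4.343 × 96485 = 419000 C.
I = Q/t = 419000 / 12240 s = 34.2 A.

34.2 A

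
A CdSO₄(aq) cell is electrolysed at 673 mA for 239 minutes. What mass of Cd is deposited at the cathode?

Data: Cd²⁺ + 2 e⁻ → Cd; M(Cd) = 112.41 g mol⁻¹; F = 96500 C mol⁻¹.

Q = I·t = 0.6730 A × 14340 s = 9651 C.
n(e⁻) = Q/F = 9651 / 96500 = 0.1000 mol.
Cd²⁺ + 2 e⁻ → Cd, so n(Cd) = n(e⁻)/2 = 0.05000 mol.
m = n·M = 0.05000 × 112.41 = 5.62 g.

5.62 g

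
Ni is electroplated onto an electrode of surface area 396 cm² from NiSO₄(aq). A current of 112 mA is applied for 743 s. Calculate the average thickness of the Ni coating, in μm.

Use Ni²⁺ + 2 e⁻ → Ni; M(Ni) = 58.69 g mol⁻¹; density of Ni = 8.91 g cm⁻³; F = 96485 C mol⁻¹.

Q = I·t = 0.1120 × 743.00 = 83.22 C; n(e⁻) = 0.0008625 mol.
n(Ni) = n(e⁻)/2 = 0.0004312 mol, so m = 0.0004312 × 58.69 = 0.02531 g.
Volume = m/ρ = 0.02531 / 8.91 = 0.002841 cm³.
Thickness = V/A = 0.002841 / 396 = 7.17 × 10⁻⁶ cm = 0.0717 μm.

0.0717 μm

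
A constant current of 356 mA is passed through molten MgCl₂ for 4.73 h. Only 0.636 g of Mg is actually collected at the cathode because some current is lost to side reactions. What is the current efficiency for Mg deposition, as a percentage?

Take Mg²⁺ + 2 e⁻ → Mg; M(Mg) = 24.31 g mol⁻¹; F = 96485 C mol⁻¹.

83.3 %

Q = I·t = 0.3560 × 17028 = 6062 C; n(e⁻) = 6062/96485 = 0.06283 mol.
Theoretical n(Mg) = n(e⁻)/2 = 0.03141 mol, i.e. m_theo = 0.03141 × 24.31 = 0.7637 g.
Efficiency = m_actual / m_theo = 0.636 / 0.7637 = 83.3 %.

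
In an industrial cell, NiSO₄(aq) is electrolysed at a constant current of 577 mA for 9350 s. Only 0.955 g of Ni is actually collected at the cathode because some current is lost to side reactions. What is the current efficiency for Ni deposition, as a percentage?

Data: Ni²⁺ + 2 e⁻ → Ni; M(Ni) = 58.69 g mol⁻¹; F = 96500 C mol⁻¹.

58.2 %

Q = I·t = 0.5770 × 9350.0 = 5395 C; n(e⁻) = 5395/96500 = 0.05591 mol.
Theoretical n(Ni) = n(e⁻)/2 = 0.02795 mol, i.e. m_theo = 0.02795 × 58.69 = 1.641 g.
Efficiency = m_actual / m_theo = 0.955 / 1.641 = 58.2 %.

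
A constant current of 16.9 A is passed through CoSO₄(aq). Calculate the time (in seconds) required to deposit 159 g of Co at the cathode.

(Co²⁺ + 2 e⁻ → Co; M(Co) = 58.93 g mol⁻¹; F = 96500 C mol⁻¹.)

30800 s

n(Co) = m/M = 159 / 58.93 = 2.698 mol.
Each Co atom requires 2 electrons, so n(e⁻) = 2 × 2.698 = 5.396 mol.
Q = n(e⁻)·F = 5.396 × 96500 = 520700 C.
t = Q/I = 520700 / 16.90 A = 30810 s.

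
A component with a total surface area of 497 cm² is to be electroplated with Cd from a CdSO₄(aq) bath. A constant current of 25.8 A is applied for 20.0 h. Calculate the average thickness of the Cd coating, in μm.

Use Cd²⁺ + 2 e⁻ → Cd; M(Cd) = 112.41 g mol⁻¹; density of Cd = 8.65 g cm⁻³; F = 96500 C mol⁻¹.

2520 μm

Q = I·t = 25.80 × 72000 = 1858000 C; n(e⁻) = 19.25 mol.
n(Cd) = n(e⁻)/2 = 9.625 mol, so m = 9.625 × 112.41 = 1082 g.
Volume = m/ρ = 1082 / 8.65 = 125.1 cm³.
Thickness = V/A = 125.1 / 497 = 0.252 cm = 2520 μm.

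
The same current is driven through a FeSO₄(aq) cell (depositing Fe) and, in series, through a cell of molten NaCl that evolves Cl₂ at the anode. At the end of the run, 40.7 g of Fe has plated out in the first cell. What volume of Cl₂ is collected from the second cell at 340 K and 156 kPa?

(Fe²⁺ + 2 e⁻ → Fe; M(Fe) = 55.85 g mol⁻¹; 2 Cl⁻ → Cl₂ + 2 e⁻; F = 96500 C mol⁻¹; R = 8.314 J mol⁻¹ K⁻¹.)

13.2 L

n(Fe) = 40.7 / 55.85 = 0.7287 mol, so n(e⁻) = 2 × 0.7287 = 1.457 mol.
The cells are in series, so the same 1.457 mol of electrons passes through the second cell.
2 Cl⁻ → Cl₂ + 2 e⁻ — 2 mol e⁻ per mol Cl₂, so n(Cl₂) = 1.457/2 = 0.7287 mol.
V = nRT/P = (0.7287 × 8.314 × 340) / (156 × 10³) = 0.0132 m³ = 13.2 L.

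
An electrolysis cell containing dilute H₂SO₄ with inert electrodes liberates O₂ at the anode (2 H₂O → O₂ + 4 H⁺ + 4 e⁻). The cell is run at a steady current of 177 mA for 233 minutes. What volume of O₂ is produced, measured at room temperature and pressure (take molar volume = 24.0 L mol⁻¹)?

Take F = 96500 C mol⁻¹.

0.154 L

Q = I·t = 0.1770 A × 13980 s = 2474 C.
n(e⁻) = Q/F = 2474 / 96500 = 0.02564 mol.
4 electrons are transferred per O₂ molecule, so n(O₂) = 0.02564 / 4 = 0.006411 mol.
V = n × V_m = 0.006411 × 24.0 = 0.154 L.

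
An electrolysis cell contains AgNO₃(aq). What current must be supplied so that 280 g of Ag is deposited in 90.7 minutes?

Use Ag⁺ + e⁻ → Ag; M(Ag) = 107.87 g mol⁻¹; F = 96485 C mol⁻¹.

46.0 A

n(Ag) = 280 / 107.87 = 2.596 mol.
n(e⁻) = 1 × 2.596 = 2.596 mol.
Q = n(e⁻)·F = 2.596 × 96485 = 250400 C.
I = Q/t = 250400 / 5442.0 s = 46.0 A.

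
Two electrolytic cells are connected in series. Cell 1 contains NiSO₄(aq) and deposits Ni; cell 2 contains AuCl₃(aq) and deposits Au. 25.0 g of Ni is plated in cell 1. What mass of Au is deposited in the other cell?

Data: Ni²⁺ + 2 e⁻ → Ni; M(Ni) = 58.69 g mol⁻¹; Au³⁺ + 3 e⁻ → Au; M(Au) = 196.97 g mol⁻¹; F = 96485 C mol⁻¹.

n(Ni) = 25.0 / 58.69 = 0.4260 mol.
Since Ni²⁺ + 2 e⁻ → Ni, n(e⁻) passed = 2 × 0.4260 = 0.8519 mol.
Cells in series carry the same charge, so the same 0.8519 mol of electrons passes through cell 2.
Au³⁺ + 3 e⁻ → Au, so n(Au) = 0.8519 / 3 = 0.2840 mol.
m(Au) = 0.2840 × 196.97 = 55.9 g.

55.9 g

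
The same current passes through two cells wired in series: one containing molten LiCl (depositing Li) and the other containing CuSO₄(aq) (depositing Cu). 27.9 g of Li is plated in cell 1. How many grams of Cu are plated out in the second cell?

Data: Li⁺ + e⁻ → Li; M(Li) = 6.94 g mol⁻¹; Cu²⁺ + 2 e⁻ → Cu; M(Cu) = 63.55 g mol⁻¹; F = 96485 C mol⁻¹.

128 g

n(Li) = 27.9 / 6.94 = 4.020 mol.
Since Li⁺ + e⁻ → Li, n(e⁻) passed = 1 × 4.020 = 4.020 mol.
Cells in series carry the same charge, so the same 4.020 mol of electrons passes through cell 2.
Cu²⁺ + 2 e⁻ → Cu, so n(Cu) = 4.020 / 2 = 2.010 mol.
m(Cu) = 2.010 × 63.55 = 128 g.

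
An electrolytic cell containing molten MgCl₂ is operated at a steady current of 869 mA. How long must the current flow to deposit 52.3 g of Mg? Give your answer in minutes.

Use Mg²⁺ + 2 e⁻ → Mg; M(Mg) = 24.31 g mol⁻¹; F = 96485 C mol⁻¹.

7960 min

n(Mg) = m/M = 52.3 / 24.31 = 2.151 mol.
Each Mg atom requires 2 electrons, so n(e⁻) = 2 × 2.151 = 4.303 mol.
Q = n(e⁻)·F = 4.303 × 96485 = 415200 C.
t = Q/I = 415200 / 0.8690 A = 477700 s = 7960 min.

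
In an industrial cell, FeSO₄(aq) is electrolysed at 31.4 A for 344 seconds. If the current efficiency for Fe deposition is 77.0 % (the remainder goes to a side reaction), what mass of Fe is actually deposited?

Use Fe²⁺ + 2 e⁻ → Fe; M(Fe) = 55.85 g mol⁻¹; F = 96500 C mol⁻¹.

Q = I·t = 31.40 × 344.00 = 10800 C.
n(e⁻) = 10800/96500 = 0.1119 mol; theoretically n(Fe) = 0.1119/2 = 0.05597 mol, m_theo = 3.126 g.
At 77.0 % efficiency, m_actual = 0.770 × 3.126 = 2.41 g.

2.41 g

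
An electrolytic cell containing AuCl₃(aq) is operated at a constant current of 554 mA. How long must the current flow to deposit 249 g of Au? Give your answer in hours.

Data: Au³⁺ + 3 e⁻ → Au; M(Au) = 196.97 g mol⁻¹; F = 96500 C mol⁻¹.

183 h

n(Au) = m/M = 249 / 196.97 = 1.264 mol.
Each Au atom requires 3 electrons, so n(e⁻) = 3 × 1.264 = 3.792 mol.
Q = n(e⁻)·F = 3.792 × 96500 = 366000 C.
t = Q/I = 366000 / 0.5540 A = 660600 s = 183 h.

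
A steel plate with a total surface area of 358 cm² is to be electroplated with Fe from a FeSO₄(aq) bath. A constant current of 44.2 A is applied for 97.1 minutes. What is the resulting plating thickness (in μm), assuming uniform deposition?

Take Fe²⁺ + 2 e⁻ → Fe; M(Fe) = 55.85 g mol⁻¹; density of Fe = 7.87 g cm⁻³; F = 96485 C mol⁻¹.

Q = I·t = 44.20 × 5826.0 = 257500 C; n(e⁻) = 2.669 mol.
n(Fe) = n(e⁻)/2 = 1.334 mol, so m = 1.334 × 55.85 = 74.53 g.
Volume = m/ρ = 74.53 / 7.87 = 9.470 cm³.
Thickness = V/A = 9.470 / 358 = 0.0265 cm = 265 μm.

265 μm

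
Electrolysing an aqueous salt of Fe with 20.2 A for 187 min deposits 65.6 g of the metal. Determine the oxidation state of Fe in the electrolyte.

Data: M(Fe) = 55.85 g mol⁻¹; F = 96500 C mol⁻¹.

+2

Q = I·t = 20.20 A × 11220 s = 226600 C, so n(e⁻) = 226600/96500 = 2.349 mol.
n(Fe) deposited = 65.6 / 55.85 = 1.175 mol.
Electrons per atom = n(e⁻)/n(Fe) = 2.349 / 1.175 = 2.00 ≈ 2, so the ion is Fe²⁺.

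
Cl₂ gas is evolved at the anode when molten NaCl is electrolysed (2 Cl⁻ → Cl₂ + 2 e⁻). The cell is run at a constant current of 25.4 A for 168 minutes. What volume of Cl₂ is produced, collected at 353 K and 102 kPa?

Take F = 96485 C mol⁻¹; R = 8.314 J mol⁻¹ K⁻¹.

38.2 L

Q = I·t = 25.40 A × 10080 s = 256000 C.
n(e⁻) = Q/F = 256000 / 96485 = 2.654 mol.
2 electrons are transferred per Cl₂ molecule, so n(Cl₂) = 2.654 / 2 = 1.327 mol.
V = nRT/P = (1.327 × 8.314 × 353) / (102 × 10³ Pa) = 0.0382 m³ = 38.2 L.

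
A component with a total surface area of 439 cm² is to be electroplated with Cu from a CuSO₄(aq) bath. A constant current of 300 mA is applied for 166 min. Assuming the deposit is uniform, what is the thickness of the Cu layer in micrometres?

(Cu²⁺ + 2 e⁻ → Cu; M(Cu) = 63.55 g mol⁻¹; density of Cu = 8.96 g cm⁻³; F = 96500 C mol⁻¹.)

2.50 μm

Q = I·t = 0.3000 × 9960.0 = 2988 C; n(e⁻) = 0.03096 mol.
n(Cu) = n(e⁻)/2 = 0.01548 mol, so m = 0.01548 × 63.55 = 0.9839 g.
Volume = m/ρ = 0.9839 / 8.96 = 0.1098 cm³.
Thickness = V/A = 0.1098 / 439 = 2.50 × 10⁻⁴ cm = 2.50 μm.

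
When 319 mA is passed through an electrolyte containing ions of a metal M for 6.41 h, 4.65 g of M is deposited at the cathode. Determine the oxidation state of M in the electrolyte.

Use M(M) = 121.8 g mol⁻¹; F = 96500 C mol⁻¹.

+2

Q = I·t = 0.3190 A × 23076 s = 7361 C, so n(e⁻) = 7361/96500 = 0.07628 mol.
n(M) deposited = 4.65 / 121.8 = 0.03818 mol.
Electrons per atom = n(e⁻)/n(M) = 0.07628 / 0.03818 = 2.00 ≈ 2, so the ion is M²⁺.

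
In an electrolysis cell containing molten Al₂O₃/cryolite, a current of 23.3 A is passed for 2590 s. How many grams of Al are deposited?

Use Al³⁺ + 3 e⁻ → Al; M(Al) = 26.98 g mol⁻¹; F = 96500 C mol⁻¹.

Q = I·t = 23.30 A × 2590.0 s = 60350 C.
n(e⁻) = Q/F = 60350 / 96500 = 0.6254 mol.
Al³⁺ + 3 e⁻ → Al, so n(Al) = n(e⁻)/3 = 0.2085 mol.
m = n·M = 0.2085 × 26.98 = 5.62 g.

5.62 g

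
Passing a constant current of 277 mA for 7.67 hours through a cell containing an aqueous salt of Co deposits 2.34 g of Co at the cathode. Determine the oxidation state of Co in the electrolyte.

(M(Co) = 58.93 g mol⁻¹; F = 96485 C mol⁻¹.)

Q = I·t = 0.2770 A × 27612 s = 7649 C, so n(e⁻) = 7649/96485 = 0.07927 mol.
n(Co) deposited = 2.34 / 58.93 = 0.03971 mol.
Electrons per atom = n(e⁻)/n(Co) = 0.07927 / 0.03971 = 2.00 ≈ 2, so the ion is Co²⁺.

+2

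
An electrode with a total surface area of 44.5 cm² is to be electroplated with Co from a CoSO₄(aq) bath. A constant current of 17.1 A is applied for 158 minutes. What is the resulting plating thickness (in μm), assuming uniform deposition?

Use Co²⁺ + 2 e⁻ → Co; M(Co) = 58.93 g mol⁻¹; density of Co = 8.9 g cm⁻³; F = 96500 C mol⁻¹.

Q = I·t = 17.10 × 9480.0 = 162100 C; n(e⁻) = 1.680 mol.
n(Co) = n(e⁻)/2 = 0.8399 mol, so m = 0.8399 × 58.93 = 49.50 g.
Volume = m/ρ = 49.50 / 8.9 = 5.562 cm³.
Thickness = V/A = 5.562 / 44.5 = 0.125 cm = 1250 μm.

1250 μm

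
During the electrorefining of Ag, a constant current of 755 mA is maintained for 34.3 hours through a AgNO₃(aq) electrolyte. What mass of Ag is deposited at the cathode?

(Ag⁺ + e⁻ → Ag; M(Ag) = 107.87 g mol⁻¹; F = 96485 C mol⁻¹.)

104 g

Q = I·t = 0.7550 A × 123480 s = 93230 C.
n(e⁻) = Q/F = 93230 / 96485 = 0.9662 mol.
Ag⁺ + e⁻ → Ag, so n(Ag) = n(e⁻)/1 = 0.9662 mol.
m = n·M = 0.9662 × 107.87 = 104 g.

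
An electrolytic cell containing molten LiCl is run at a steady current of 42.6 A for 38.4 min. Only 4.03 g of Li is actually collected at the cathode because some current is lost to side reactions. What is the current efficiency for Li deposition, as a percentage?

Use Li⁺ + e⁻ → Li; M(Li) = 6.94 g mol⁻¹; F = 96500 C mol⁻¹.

57.1 %

Q = I·t = 42.60 × 2304.0 = 98150 C; n(e⁻) = 98150/96500 = 1.017 mol.
Theoretical n(Li) = n(e⁻)/1 = 1.017 mol, i.e. m_theo = 1.017 × 6.94 = 7.059 g.
Efficiency = m_actual / m_theo = 4.03 / 7.059 = 57.1 %.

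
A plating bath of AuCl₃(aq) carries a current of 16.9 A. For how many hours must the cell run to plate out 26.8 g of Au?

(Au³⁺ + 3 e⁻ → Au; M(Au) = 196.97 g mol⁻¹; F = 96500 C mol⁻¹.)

n(Au) = m/M = 26.8 / 196.97 = 0.1361 mol.
Each Au atom requires 3 electrons, so n(e⁻) = 3 × 0.1361 = 0.4082 mol.
Q = n(e⁻)·F = 0.4082 × 96500 = 39390 C.
t = Q/I = 39390 / 16.90 A = 2331 s = 0.647 h.

0.647 h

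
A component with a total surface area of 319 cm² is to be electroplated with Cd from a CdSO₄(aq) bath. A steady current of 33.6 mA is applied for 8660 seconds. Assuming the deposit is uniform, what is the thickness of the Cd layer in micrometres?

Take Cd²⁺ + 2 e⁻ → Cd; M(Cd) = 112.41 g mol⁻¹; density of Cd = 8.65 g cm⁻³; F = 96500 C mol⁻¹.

Q = I·t = 0.03360 × 8660.0 = 291.0 C; n(e⁻) = 0.003015 mol.
n(Cd) = n(e⁻)/2 = 0.001508 mol, so m = 0.001508 × 112.41 = 0.1695 g.
Volume = m/ρ = 0.1695 / 8.65 = 0.01959 cm³.
Thickness = V/A = 0.01959 / 319 = 6.14 × 10⁻⁵ cm = 0.614 μm.

0.614 μm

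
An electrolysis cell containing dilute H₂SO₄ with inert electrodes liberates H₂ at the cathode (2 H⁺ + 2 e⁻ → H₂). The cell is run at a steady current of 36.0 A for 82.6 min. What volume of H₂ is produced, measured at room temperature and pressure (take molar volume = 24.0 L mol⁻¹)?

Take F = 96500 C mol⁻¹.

Q = I·t = 36.00 A × 4956.0 s = 178400 C.
n(e⁻) = Q/F = 178400 / 96500 = 1.849 mol.
2 electrons are transferred per H₂ molecule, so n(H₂) = 1.849 / 2 = 0.9244 mol.
V = n × V_m = 0.9244 × 24.0 = 22.2 L.

22.2 L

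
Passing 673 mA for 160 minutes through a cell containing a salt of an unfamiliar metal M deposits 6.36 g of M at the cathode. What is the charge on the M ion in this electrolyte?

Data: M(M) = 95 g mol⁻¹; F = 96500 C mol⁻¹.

Q = I·t = 0.6730 A × 9600.0 s = 6461 C, so n(e⁻) = 6461/96500 = 0.06695 mol.
n(M) deposited = 6.36 / 95 = 0.06695 mol.
Electrons per atom = n(e⁻)/n(M) = 0.06695 / 0.06695 = 1.00 ≈ 1, so the ion is M⁺.

+1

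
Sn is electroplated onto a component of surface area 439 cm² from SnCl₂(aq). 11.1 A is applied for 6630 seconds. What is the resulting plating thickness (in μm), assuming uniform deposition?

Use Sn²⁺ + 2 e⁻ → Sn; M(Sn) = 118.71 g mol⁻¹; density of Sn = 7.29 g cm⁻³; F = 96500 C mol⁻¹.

141 μm

Q = I·t = 11.10 × 6630.0 = 73590 C; n(e⁻) = 0.7626 mol.
n(Sn) = n(e⁻)/2 = 0.3813 mol, so m = 0.3813 × 118.71 = 45.27 g.
Volume = m/ρ = 45.27 / 7.29 = 6.209 cm³.
Thickness = V/A = 6.209 / 439 = 0.0141 cm = 141 μm.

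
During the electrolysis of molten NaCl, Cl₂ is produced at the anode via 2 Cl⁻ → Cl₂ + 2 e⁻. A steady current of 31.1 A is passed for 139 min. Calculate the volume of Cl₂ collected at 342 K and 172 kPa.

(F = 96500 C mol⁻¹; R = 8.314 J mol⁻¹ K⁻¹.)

22.2 L

Q = I·t = 31.10 A × 8340.0 s = 259400 C.
n(e⁻) = Q/F = 259400 / 96500 = 2.688 mol.
2 electrons are transferred per Cl₂ molecule, so n(Cl₂) = 2.688 / 2 = 1.344 mol.
V = nRT/P = (1.344 × 8.314 × 342) / (172 × 10³ Pa) = 0.0222 m³ = 22.2 L.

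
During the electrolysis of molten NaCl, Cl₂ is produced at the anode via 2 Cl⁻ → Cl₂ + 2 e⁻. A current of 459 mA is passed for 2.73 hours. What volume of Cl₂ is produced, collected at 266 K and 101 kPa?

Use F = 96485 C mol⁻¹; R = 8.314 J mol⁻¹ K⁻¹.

0.512 L

Q = I·t = 0.4590 A × 9828.0 s = 4511 C.
n(e⁻) = Q/F = 4511 / 96485 = 0.04675 mol.
2 electrons are transferred per Cl₂ molecule, so n(Cl₂) = 0.04675 / 2 = 0.02338 mol.
V = nRT/P = (0.02338 × 8.314 × 266) / (101 × 10³ Pa) = 5.12 × 10⁻⁴ m³ = 0.512 L.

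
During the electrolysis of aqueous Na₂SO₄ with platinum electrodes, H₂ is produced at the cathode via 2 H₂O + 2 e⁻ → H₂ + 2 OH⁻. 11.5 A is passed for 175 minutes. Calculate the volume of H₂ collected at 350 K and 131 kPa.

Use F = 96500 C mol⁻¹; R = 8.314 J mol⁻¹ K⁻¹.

13.9 L

Q = I·t = 11.50 A × 10500 s = 120800 C.
n(e⁻) = Q/F = 120800 / 96500 = 1.251 mol.
2 electrons are transferred per H₂ molecule, so n(H₂) = 1.251 / 2 = 0.6256 mol.
V = nRT/P = (0.6256 × 8.314 × 350) / (131 × 10³ Pa) = 0.0139 m³ = 13.9 L.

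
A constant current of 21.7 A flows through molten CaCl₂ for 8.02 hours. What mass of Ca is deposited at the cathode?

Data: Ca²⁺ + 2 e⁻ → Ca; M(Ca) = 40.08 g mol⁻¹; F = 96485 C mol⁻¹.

Q = I·t = 21.70 A × 28872 s = 626500 C.
n(e⁻) = Q/F = 626500 / 96485 = 6.493 mol.
Ca²⁺ + 2 e⁻ → Ca, so n(Ca) = n(e⁻)/2 = 3.247 mol.
m = n·M = 3.247 × 40.08 = 130 g.

130 g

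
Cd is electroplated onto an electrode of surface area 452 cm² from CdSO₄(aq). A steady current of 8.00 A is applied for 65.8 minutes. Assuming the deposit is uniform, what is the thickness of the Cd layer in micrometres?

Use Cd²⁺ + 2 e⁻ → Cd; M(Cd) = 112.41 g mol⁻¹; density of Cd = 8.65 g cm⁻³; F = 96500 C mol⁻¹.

Q = I·t = 8.000 × 3948.0 = 31580 C; n(e⁻) = 0.3273 mol.
n(Cd) = n(e⁻)/2 = 0.1636 mol, so m = 0.1636 × 112.41 = 18.40 g.
Volume = m/ρ = 18.40 / 8.65 = 2.127 cm³.
Thickness = V/A = 2.127 / 452 = 0.00471 cm = 47.1 μm.

47.1 μm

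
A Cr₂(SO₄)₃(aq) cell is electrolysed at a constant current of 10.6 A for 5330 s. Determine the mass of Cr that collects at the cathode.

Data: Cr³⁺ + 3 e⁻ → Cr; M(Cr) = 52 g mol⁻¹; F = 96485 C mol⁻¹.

Q = I·t = 10.60 A × 5330.0 s = 56500 C.
n(e⁻) = Q/F = 56500 / 96485 = 0.5856 mol.
Cr³⁺ + 3 e⁻ → Cr, so n(Cr) = n(e⁻)/3 = 0.1952 mol.
m = n·M = 0.1952 × 52 = 10.1 g.

10.1 g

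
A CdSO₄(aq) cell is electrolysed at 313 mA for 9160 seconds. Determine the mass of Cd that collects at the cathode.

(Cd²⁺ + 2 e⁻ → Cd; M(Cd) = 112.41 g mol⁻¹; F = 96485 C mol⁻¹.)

Q = I·t = 0.3130 A × 9160.0 s = 2867 C.
n(e⁻) = Q/F = 2867 / 96485 = 0.02972 mol.
Cd²⁺ + 2 e⁻ → Cd, so n(Cd) = n(e⁻)/2 = 0.01486 mol.
m = n·M = 0.01486 × 112.41 = 1.67 g.

1.67 g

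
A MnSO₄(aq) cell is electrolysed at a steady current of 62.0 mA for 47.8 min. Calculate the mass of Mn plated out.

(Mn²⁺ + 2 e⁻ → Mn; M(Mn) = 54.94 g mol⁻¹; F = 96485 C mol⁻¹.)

0.0506 g

Q = I·t = 0.06200 A × 2868.0 s = 177.8 C.
n(e⁻) = Q/F = 177.8 / 96485 = 0.001843 mol.
Mn²⁺ + 2 e⁻ → Mn, so n(Mn) = n(e⁻)/2 = 0.0009215 mol.
m = n·M = 0.0009215 × 54.94 = 0.0506 g.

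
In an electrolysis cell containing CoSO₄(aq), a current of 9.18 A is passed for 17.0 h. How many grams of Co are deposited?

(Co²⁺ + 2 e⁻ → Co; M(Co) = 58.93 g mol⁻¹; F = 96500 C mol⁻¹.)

172 g

Q = I·t = 9.180 A × 61200 s = 561800 C.
n(e⁻) = Q/F = 561800 / 96500 = 5.822 mol.
Co²⁺ + 2 e⁻ → Co, so n(Co) = n(e⁻)/2 = 2.911 mol.
m = n·M = 2.911 × 58.93 = 172 g.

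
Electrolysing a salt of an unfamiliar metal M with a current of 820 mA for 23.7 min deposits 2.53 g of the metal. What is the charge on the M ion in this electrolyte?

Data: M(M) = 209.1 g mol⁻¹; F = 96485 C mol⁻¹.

+1

Q = I·t = 0.8200 A × 1422.0 s = 1166 C, so n(e⁻) = 1166/96485 = 0.01209 mol.
n(M) deposited = 2.53 / 209.1 = 0.01210 mol.
Electrons per atom = n(e⁻)/n(M) = 0.01209 / 0.01210 = 0.999 ≈ 1, so the ion is M⁺.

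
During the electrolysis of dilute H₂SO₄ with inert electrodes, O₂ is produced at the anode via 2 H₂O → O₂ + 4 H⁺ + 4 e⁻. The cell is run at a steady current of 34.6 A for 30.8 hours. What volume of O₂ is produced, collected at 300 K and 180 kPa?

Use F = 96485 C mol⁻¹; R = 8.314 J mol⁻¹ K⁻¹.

138 L

Q = I·t = 34.60 A × 110880 s = 3836000 C.
n(e⁻) = Q/F = 3836000 / 96485 = 39.76 mol.
4 electrons are transferred per O₂ molecule, so n(O₂) = 39.76 / 4 = 9.941 mol.
V = nRT/P = (9.941 × 8.314 × 300) / (180 × 10³ Pa) = 0.138 m³ = 138 L.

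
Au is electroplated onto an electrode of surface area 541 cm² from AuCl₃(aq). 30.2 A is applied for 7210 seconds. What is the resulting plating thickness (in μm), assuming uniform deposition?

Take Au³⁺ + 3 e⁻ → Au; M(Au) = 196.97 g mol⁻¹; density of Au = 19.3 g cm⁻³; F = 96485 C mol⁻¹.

142 μm

Q = I·t = 30.20 × 7210.0 = 217700 C; n(e⁻) = 2.257 mol.
n(Au) = n(e⁻)/3 = 0.7522 mol, so m = 0.7522 × 196.97 = 148.2 g.
Volume = m/ρ = 148.2 / 19.3 = 7.677 cm³.
Thickness = V/A = 7.677 / 541 = 0.0142 cm = 142 μm.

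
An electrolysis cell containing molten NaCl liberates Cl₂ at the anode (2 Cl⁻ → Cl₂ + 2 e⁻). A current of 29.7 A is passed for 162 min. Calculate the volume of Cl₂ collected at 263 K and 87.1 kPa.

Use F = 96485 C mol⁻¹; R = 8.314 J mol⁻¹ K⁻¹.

Q = I·t = 29.70 A × 9720.0 s = 288700 C.
n(e⁻) = Q/F = 288700 / 96485 = 2.992 mol.
2 electrons are transferred per Cl₂ molecule, so n(Cl₂) = 2.992 / 2 = 1.496 mol.
V = nRT/P = (1.496 × 8.314 × 263) / (87.1 × 10³ Pa) = 0.0376 m³ = 37.6 L.

37.6 L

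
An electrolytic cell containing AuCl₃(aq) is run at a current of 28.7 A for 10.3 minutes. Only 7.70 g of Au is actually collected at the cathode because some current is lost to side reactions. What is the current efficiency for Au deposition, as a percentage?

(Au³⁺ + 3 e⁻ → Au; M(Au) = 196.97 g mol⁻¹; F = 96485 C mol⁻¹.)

Q = I·t = 28.70 × 618.00 = 17740 C; n(e⁻) = 17740/96485 = 0.1838 mol.
Theoretical n(Au) = n(e⁻)/3 = 0.06128 mol, i.e. m_theo = 0.06128 × 196.97 = 12.07 g.
Efficiency = m_actual / m_theo = 7.70 / 12.07 = 63.8 %.

63.8 %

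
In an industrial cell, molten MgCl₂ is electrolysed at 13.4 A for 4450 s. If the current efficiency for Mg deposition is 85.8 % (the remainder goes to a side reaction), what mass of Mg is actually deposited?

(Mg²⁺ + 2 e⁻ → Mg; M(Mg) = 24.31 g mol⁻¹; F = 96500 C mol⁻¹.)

6.44 g

Q = I·t = 13.40 × 4450.0 = 59630 C.
n(e⁻) = 59630/96500 = 0.6179 mol; theoretically n(Mg) = 0.6179/2 = 0.3090 mol, m_theo = 7.511 g.
At 85.8 % efficiency, m_actual = 0.858 × 7.511 = 6.44 g.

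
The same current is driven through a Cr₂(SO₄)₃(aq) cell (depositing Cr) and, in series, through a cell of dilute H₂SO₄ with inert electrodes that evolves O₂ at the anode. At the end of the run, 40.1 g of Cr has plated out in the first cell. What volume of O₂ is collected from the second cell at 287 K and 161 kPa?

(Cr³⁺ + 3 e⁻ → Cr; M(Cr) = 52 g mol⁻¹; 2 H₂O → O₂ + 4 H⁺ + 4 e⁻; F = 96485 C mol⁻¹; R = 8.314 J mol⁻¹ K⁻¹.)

n(Cr) = 40.1 / 52 = 0.7712 mol, so n(e⁻) = 3 × 0.7712 = 2.313 mol.
The cells are in series, so the same 2.313 mol of electrons passes through the second cell.
2 H₂O → O₂ + 4 H⁺ + 4 e⁻ — 4 mol e⁻ per mol O₂, so n(O₂) = 2.313/4 = 0.5784 mol.
V = nRT/P = (0.5784 × 8.314 × 287) / (161 × 10³) = 0.00857 m³ = 8.57 L.

8.57 L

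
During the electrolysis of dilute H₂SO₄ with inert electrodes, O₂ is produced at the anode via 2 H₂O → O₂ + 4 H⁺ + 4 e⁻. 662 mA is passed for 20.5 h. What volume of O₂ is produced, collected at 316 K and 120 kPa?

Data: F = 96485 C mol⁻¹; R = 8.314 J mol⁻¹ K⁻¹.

2.77 L

Q = I·t = 0.6620 A × 73800 s = 48860 C.
n(e⁻) = Q/F = 48860 / 96485 = 0.5064 mol.
4 electrons are transferred per O₂ molecule, so n(O₂) = 0.5064 / 4 = 0.1266 mol.
V = nRT/P = (0.1266 × 8.314 × 316) / (120 × 10³ Pa) = 0.00277 m³ = 2.77 L.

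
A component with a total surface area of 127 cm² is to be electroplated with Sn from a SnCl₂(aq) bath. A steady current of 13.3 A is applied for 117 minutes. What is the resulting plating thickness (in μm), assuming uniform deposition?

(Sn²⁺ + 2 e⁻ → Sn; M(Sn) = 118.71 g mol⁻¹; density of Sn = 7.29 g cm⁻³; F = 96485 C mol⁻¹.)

620 μm

Q = I·t = 13.30 × 7020.0 = 93370 C; n(e⁻) = 0.9677 mol.
n(Sn) = n(e⁻)/2 = 0.4838 mol, so m = 0.4838 × 118.71 = 57.44 g.
Volume = m/ρ = 57.44 / 7.29 = 7.879 cm³.
Thickness = V/A = 7.879 / 127 = 0.0620 cm = 620 μm.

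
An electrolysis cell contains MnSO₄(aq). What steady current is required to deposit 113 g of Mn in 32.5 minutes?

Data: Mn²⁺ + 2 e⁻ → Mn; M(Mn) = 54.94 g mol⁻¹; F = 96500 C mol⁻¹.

n(Mn) = 113 / 54.94 = 2.057 mol.
n(e⁻) = 2 × 2.057 = 4.114 mol.
Q = n(e⁻)·F = 4.114 × 96500 = 397000 C.
I = Q/t = 397000 / 1950.0 s = 204 A.

204 A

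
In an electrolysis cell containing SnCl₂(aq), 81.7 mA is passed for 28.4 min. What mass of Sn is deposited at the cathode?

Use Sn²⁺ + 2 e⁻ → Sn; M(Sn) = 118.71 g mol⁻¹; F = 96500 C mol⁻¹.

Q = I·t = 0.08170 A × 1704.0 s = 139.2 C.
n(e⁻) = Q/F = 139.2 / 96500 = 0.001443 mol.
Sn²⁺ + 2 e⁻ → Sn, so n(Sn) = n(e⁻)/2 = 0.0007213 mol.
m = n·M = 0.0007213 × 118.71 = 0.0856 g.

0.0856 g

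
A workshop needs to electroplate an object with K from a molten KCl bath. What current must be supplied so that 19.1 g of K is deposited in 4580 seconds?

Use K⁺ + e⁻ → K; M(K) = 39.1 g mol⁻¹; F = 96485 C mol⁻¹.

n(K) = 19.1 / 39.1 = 0.4885 mol.
n(e⁻) = 1 × 0.4885 = 0.4885 mol.
Q = n(e⁻)·F = 0.4885 × 96485 = 47130 C.
I = Q/t = 47130 / 4580.0 s = 10.3 A.

10.3 A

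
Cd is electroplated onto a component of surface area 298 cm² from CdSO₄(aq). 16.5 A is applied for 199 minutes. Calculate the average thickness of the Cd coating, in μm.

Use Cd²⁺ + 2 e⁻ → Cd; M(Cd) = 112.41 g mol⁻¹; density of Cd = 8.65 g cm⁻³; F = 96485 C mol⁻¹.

445 μm

Q = I·t = 16.50 × 11940 = 197000 C; n(e⁻) = 2.042 mol.
n(Cd) = n(e⁻)/2 = 1.021 mol, so m = 1.021 × 112.41 = 114.8 g.
Volume = m/ρ = 114.8 / 8.65 = 13.27 cm³.
Thickness = V/A = 13.27 / 298 = 0.0445 cm = 445 μm.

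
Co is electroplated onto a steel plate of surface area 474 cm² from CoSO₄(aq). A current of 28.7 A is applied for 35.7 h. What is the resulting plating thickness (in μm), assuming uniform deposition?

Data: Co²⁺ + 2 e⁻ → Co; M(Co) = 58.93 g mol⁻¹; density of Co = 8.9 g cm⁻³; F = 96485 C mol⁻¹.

2670 μm

Q = I·t = 28.70 × 128520 = 3689000 C; n(e⁻) = 38.23 mol.
n(Co) = n(e⁻)/2 = 19.11 mol, so m = 19.11 × 58.93 = 1126 g.
Volume = m/ρ = 1126 / 8.9 = 126.6 cm³.
Thickness = V/A = 126.6 / 474 = 0.267 cm = 2670 μm.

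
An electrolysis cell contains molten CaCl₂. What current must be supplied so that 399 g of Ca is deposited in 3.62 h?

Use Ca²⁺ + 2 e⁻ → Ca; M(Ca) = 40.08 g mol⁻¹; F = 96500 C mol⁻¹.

147 A

n(Ca) = 399 / 40.08 = 9.955 mol.
n(e⁻) = 2 × 9.955 = 19.91 mol.
Q = n(e⁻)·F = 19.91 × 96500 = 1921000 C.
I = Q/t = 1921000 / 13032 s = 147 A.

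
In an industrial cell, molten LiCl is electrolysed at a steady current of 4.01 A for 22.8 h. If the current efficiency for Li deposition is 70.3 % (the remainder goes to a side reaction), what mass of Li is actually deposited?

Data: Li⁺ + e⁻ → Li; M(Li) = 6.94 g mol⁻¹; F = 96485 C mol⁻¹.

Q = I·t = 4.010 × 82080 = 329100 C.
n(e⁻) = 329100/96485 = 3.411 mol; theoretically n(Li) = 3.411/1 = 3.411 mol, m_theo = 23.67 g.
At 70.3 % efficiency, m_actual = 0.703 × 23.67 = 16.6 g.

16.6 g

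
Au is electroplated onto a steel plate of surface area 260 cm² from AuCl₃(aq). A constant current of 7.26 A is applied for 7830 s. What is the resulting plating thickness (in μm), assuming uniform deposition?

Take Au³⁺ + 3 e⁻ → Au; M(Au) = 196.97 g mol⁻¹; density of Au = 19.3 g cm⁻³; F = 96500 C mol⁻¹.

Q = I·t = 7.260 × 7830.0 = 56850 C; n(e⁻) = 0.5891 mol.
n(Au) = n(e⁻)/3 = 0.1964 mol, so m = 0.1964 × 196.97 = 38.68 g.
Volume = m/ρ = 38.68 / 19.3 = 2.004 cm³.
Thickness = V/A = 2.004 / 260 = 0.00771 cm = 77.1 μm.

77.1 μm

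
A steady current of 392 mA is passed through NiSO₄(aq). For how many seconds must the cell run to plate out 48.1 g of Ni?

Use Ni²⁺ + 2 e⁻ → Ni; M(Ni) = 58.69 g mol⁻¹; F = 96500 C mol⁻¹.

n(Ni) = m/M = 48.1 / 58.69 = 0.8196 mol.
Each Ni atom requires 2 electrons, so n(e⁻) = 2 × 0.8196 = 1.639 mol.
Q = n(e⁻)·F = 1.639 × 96500 = 158200 C.
t = Q/I = 158200 / 0.3920 A = 403500 s.

4.04 × 10⁵ s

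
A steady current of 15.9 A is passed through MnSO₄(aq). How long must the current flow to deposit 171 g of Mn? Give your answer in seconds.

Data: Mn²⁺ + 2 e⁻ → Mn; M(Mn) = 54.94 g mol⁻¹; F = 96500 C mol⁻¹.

37800 s

n(Mn) = m/M = 171 / 54.94 = 3.112 mol.
Each Mn atom requires 2 electrons, so n(e⁻) = 2 × 3.112 = 6.225 mol.
Q = n(e⁻)·F = 6.225 × 96500 = 600700 C.
t = Q/I = 600700 / 15.90 A = 37780 s.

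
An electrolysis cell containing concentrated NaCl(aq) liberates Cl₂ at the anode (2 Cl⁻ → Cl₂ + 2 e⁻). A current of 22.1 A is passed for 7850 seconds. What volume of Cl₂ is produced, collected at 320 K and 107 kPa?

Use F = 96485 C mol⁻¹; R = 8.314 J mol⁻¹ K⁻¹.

Q = I·t = 22.10 A × 7850.0 s = 173500 C.
n(e⁻) = Q/F = 173500 / 96485 = 1.798 mol.
2 electrons are transferred per Cl₂ molecule, so n(Cl₂) = 1.798 / 2 = 0.8990 mol.
V = nRT/P = (0.8990 × 8.314 × 320) / (107 × 10³ Pa) = 0.0224 m³ = 22.4 L.

22.4 L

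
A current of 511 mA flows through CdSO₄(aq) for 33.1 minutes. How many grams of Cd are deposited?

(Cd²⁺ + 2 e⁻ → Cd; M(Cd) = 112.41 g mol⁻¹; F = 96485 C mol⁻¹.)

Q = I·t = 0.5110 A × 1986.0 s = 1015 C.
n(e⁻) = Q/F = 1015 / 96485 = 0.01052 mol.
Cd²⁺ + 2 e⁻ → Cd, so n(Cd) = n(e⁻)/2 = 0.005259 mol.
m = n·M = 0.005259 × 112.41 = 0.591 g.

0.591 g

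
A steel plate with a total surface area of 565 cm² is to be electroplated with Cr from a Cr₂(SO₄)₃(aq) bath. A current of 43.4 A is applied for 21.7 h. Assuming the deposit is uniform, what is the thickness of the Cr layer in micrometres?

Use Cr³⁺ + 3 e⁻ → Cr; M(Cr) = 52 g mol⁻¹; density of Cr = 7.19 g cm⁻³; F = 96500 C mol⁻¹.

1500 μm

Q = I·t = 43.40 × 78120 = 3390000 C; n(e⁻) = 35.13 mol.
n(Cr) = n(e⁻)/3 = 11.71 mol, so m = 11.71 × 52 = 609.0 g.
Volume = m/ρ = 609.0 / 7.19 = 84.70 cm³.
Thickness = V/A = 84.70 / 565 = 0.150 cm = 1500 μm.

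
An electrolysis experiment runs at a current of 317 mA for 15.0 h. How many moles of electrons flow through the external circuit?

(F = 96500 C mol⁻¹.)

0.177 mol

Q = I·t = 0.3170 A × 54000 s = 17120 C.
n(e⁻) = Q/F = 17120 / 96500 = 0.177 mol.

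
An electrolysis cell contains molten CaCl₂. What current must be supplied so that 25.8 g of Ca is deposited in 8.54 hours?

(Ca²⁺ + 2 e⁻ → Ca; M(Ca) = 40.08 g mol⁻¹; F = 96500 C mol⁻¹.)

4.04 A

n(Ca) = 25.8 / 40.08 = 0.6437 mol.
n(e⁻) = 2 × 0.6437 = 1.287 mol.
Q = n(e⁻)·F = 1.287 × 96500 = 124200 C.
I = Q/t = 124200 / 30744 s = 4.04 A.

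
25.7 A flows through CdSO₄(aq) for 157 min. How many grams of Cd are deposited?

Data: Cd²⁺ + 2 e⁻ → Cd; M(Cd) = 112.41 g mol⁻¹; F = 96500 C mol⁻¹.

141 g

Q = I·t = 25.70 A × 9420.0 s = 242100 C.
n(e⁻) = Q/F = 242100 / 96500 = 2.509 mol.
Cd²⁺ + 2 e⁻ → Cd, so n(Cd) = n(e⁻)/2 = 1.254 mol.
m = n·M = 1.254 × 112.41 = 141 g.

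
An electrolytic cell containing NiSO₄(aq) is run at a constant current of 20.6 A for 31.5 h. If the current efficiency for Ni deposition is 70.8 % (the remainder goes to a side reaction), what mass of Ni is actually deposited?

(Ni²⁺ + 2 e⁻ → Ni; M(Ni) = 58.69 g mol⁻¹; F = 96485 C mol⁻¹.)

503 g

Q = I·t = 20.60 × 113400 = 2336000 C.
n(e⁻) = 2336000/96485 = 24.21 mol; theoretically n(Ni) = 24.21/2 = 12.11 mol, m_theo = 710.5 g.
At 70.8 % efficiency, m_actual = 0.708 × 710.5 = 503 g.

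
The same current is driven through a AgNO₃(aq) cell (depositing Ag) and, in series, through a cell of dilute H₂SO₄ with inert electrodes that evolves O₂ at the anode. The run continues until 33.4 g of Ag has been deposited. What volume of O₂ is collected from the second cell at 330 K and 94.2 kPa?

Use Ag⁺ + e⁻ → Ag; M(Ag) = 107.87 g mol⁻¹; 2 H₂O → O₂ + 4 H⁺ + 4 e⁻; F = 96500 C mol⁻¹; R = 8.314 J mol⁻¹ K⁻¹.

2.25 L

n(Ag) = 33.4 / 107.87 = 0.3096 mol, so n(e⁻) = 1 × 0.3096 = 0.3096 mol.
The cells are in series, so the same 0.3096 mol of electrons passes through the second cell.
2 H₂O → O₂ + 4 H⁺ + 4 e⁻ — 4 mol e⁻ per mol O₂, so n(O₂) = 0.3096/4 = 0.07741 mol.
V = nRT/P = (0.07741 × 8.314 × 330) / (94.2 × 10³) = 0.00225 m³ = 2.25 L.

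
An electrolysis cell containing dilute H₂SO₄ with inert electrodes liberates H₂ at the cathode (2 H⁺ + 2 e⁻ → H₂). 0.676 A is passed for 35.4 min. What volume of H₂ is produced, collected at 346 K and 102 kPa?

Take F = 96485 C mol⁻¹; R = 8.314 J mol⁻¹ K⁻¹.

Q = I·t = 0.6760 A × 2124.0 s = 1436 C.
n(e⁻) = Q/F = 1436 / 96485 = 0.01488 mol.
2 electrons are transferred per H₂ molecule, so n(H₂) = 0.01488 / 2 = 0.007441 mol.
V = nRT/P = (0.007441 × 8.314 × 346) / (102 × 10³ Pa) = 2.10 × 10⁻⁴ m³ = 0.210 L.

0.210 L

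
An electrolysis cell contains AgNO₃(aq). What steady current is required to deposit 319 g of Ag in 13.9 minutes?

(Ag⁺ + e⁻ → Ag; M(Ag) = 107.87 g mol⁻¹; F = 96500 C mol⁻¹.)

n(Ag) = 319 / 107.87 = 2.957 mol.
n(e⁻) = 1 × 2.957 = 2.957 mol.
Q = n(e⁻)·F = 2.957 × 96500 = 285400 C.
I = Q/t = 285400 / 834.00 s = 342 A.

342 A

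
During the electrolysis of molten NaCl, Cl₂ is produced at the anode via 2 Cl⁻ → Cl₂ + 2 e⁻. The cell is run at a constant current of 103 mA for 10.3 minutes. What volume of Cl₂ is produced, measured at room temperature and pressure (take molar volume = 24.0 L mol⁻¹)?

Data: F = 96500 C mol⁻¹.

0.00792 L

Q = I·t = 0.1030 A × 618.00 s = 63.65 C.
n(e⁻) = Q/F = 63.65 / 96500 = 0.0006596 mol.
2 electrons are transferred per Cl₂ molecule, so n(Cl₂) = 0.0006596 / 2 = 0.0003298 mol.
V = n × V_m = 0.0003298 × 24.0 = 0.00792 L.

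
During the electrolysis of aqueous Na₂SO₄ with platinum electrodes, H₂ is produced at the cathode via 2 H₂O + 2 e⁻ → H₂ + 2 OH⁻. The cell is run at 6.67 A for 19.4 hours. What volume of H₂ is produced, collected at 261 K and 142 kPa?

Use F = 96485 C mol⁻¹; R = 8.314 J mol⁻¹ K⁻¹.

Q = I·t = 6.670 A × 69840 s = 465800 C.
n(e⁻) = Q/F = 465800 / 96485 = 4.828 mol.
2 electrons are transferred per H₂ molecule, so n(H₂) = 4.828 / 2 = 2.414 mol.
V = nRT/P = (2.414 × 8.314 × 261) / (142 × 10³ Pa) = 0.0369 m³ = 36.9 L.

36.9 L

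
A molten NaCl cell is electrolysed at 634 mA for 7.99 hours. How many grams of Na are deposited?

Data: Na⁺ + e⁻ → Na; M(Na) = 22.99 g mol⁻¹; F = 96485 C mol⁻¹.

4.35 g

Q = I·t = 0.6340 A × 28764 s = 18240 C.
n(e⁻) = Q/F = 18240 / 96485 = 0.1890 mol.
Na⁺ + e⁻ → Na, so n(Na) = n(e⁻)/1 = 0.1890 mol.
m = n·M = 0.1890 × 22.99 = 4.35 g.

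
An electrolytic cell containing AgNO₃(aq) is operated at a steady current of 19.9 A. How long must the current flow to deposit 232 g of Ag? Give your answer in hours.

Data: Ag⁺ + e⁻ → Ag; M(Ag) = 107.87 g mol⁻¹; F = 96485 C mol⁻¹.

n(Ag) = m/M = 232 / 107.87 = 2.151 mol.
Each Ag atom requires 1 electron, so n(e⁻) = 1 × 2.151 = 2.151 mol.
Q = n(e⁻)·F = 2.151 × 96485 = 207500 C.
t = Q/I = 207500 / 19.90 A = 10430 s = 2.90 h.

2.90 h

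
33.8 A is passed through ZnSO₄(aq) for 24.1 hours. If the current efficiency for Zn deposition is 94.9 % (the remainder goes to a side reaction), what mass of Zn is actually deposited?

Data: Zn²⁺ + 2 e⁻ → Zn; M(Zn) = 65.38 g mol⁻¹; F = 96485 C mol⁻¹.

943 g

Q = I·t = 33.80 × 86760 = 2932000 C.
n(e⁻) = 2932000/96485 = 30.39 mol; theoretically n(Zn) = 30.39/2 = 15.20 mol, m_theo = 993.6 g.
At 94.9 % efficiency, m_actual = 0.949 × 993.6 = 943 g.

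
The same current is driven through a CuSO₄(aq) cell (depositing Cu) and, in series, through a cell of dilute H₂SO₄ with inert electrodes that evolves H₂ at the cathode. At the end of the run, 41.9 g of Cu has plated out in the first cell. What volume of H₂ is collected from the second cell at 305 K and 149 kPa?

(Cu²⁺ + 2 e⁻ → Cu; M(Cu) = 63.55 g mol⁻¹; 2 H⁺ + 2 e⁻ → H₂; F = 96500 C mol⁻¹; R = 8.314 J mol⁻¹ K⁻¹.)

n(Cu) = 41.9 / 63.55 = 0.6593 mol, so n(e⁻) = 2 × 0.6593 = 1.319 mol.
The cells are in series, so the same 1.319 mol of electrons passes through the second cell.
2 H⁺ + 2 e⁻ → H₂ — 2 mol e⁻ per mol H₂, so n(H₂) = 1.319/2 = 0.6593 mol.
V = nRT/P = (0.6593 × 8.314 × 305) / (149 × 10³) = 0.0112 m³ = 11.2 L.

11.2 L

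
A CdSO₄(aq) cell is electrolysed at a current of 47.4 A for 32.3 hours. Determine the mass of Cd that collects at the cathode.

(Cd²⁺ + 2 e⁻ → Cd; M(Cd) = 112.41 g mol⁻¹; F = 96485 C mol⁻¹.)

3210 g

Q = I·t = 47.40 A × 116280 s = 5512000 C.
n(e⁻) = Q/F = 5512000 / 96485 = 57.12 mol.
Cd²⁺ + 2 e⁻ → Cd, so n(Cd) = n(e⁻)/2 = 28.56 mol.
m = n·M = 28.56 × 112.41 = 3210 g.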